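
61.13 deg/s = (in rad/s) 1.067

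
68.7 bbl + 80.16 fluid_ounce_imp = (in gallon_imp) 2403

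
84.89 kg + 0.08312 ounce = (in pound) 187.2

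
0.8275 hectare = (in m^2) 8275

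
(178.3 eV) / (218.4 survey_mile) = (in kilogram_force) 8.288e-24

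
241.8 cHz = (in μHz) 2.418e+06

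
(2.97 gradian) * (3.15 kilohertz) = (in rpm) 1403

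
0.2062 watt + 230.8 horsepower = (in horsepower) 230.8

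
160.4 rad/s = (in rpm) 1532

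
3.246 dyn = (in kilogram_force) 3.31e-06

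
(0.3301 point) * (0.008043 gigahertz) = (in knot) 1821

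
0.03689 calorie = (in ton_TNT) 3.689e-11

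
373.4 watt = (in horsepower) 0.5007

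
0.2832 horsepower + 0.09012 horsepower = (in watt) 278.4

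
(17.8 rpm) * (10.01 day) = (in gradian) 1.026e+08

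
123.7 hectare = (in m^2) 1.237e+06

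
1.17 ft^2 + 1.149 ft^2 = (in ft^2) 2.319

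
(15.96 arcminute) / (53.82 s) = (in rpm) 0.0008237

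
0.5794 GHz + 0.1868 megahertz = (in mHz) 5.796e+11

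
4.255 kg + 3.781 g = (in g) 4259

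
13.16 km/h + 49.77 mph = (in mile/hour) 57.95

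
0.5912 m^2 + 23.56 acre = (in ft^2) 1.026e+06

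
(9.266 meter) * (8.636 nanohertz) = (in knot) 1.555e-07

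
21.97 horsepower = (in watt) 1.638e+04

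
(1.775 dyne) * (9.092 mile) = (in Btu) 0.0002462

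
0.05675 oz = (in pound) 0.003547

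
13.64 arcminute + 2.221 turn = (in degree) 799.8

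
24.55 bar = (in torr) 1.841e+04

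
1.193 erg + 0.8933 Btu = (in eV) 5.883e+21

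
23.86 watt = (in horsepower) 0.032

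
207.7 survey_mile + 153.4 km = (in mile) 303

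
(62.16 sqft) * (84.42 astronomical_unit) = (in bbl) 4.587e+14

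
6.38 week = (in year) 0.1224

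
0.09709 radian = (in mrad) 97.09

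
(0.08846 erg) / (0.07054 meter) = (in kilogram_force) 1.279e-08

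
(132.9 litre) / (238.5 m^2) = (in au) 3.725e-15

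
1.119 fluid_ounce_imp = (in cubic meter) 3.179e-05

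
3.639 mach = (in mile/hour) 2772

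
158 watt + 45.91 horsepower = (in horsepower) 46.12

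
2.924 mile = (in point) 1.334e+07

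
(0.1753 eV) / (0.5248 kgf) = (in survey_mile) 3.391e-24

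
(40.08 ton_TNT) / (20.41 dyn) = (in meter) 8.216e+14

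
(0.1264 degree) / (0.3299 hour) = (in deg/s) 0.0001064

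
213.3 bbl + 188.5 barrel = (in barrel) 401.8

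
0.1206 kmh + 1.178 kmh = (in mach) 0.001059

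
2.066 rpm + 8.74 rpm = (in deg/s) 64.84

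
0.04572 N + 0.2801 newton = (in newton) 0.3258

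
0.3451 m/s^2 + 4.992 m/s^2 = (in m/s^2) 5.337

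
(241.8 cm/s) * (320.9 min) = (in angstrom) 4.656e+14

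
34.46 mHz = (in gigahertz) 3.446e-11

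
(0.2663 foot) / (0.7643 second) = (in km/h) 0.3823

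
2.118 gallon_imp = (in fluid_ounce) 325.6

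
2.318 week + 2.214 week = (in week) 4.532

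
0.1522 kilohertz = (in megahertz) 0.0001522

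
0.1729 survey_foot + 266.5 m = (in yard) 291.5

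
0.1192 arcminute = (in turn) 5.519e-06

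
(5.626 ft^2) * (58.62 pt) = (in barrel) 0.06799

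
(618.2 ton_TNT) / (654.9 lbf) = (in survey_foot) 2.913e+09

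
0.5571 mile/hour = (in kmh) 0.8966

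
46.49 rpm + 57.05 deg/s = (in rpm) 56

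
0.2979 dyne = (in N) 2.979e-06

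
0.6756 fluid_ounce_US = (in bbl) 0.0001257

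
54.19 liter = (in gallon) 14.32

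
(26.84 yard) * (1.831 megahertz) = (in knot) 8.735e+07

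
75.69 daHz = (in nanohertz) 7.569e+11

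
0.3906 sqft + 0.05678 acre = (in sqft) 2474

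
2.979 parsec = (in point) 2.606e+20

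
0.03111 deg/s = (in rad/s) 0.000543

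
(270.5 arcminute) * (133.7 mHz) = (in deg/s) 0.6028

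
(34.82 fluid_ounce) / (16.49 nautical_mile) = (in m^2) 3.372e-08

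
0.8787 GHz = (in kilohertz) 8.787e+05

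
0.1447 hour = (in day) 0.006029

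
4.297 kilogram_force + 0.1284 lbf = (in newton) 42.71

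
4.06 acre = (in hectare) 1.643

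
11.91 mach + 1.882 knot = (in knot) 7885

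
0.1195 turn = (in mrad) 750.8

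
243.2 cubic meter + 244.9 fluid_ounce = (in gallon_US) 6.425e+04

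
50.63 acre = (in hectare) 20.49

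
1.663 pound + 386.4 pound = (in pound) 388.1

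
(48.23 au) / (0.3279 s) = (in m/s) 2.2e+13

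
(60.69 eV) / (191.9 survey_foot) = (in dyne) 1.662e-14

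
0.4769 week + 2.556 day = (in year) 0.01615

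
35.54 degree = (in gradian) 39.49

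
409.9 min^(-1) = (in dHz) 68.32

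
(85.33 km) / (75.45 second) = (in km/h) 4071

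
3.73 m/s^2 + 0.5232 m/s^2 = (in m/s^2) 4.253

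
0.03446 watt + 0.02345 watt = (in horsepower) 7.766e-05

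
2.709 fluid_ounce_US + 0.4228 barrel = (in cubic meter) 0.0673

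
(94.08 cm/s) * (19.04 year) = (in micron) 5.649e+14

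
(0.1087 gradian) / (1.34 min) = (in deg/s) 0.001217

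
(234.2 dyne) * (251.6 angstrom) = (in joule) 5.892e-11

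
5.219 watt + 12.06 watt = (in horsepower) 0.02317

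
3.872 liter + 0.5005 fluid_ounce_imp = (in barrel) 0.02444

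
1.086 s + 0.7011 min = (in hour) 0.01199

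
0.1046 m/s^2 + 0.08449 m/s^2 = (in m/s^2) 0.1891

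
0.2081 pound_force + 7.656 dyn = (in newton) 0.9258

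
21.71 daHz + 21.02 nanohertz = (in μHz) 2.171e+08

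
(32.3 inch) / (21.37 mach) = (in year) 3.575e-12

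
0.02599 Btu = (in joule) 27.42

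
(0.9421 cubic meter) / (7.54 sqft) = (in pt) 3812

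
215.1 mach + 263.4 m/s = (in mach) 215.9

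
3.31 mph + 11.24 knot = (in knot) 14.12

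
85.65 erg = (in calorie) 2.047e-06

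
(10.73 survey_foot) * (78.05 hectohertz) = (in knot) 4.962e+04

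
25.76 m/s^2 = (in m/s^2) 25.76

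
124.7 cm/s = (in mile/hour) 2.789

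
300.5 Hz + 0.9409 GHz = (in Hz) 9.409e+08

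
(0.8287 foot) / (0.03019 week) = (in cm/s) 0.001383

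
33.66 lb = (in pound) 33.66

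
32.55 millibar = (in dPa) 3.255e+04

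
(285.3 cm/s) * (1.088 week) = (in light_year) 1.984e-10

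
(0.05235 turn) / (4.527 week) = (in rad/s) 1.201e-07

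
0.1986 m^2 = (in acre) 4.908e-05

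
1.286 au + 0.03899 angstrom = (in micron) 1.924e+17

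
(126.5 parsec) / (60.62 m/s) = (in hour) 1.789e+13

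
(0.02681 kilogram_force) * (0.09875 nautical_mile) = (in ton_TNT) 1.149e-08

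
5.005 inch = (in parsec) 4.12e-18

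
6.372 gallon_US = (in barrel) 0.1517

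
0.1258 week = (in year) 0.002413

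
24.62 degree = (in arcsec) 8.863e+04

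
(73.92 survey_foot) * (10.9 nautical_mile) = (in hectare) 45.48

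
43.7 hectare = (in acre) 108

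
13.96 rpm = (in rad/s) 1.462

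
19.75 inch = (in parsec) 1.626e-17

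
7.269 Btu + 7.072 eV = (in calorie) 1833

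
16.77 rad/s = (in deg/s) 960.9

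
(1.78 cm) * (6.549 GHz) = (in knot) 2.266e+08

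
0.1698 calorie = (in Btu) 0.0006734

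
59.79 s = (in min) 0.9965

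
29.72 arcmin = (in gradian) 0.5504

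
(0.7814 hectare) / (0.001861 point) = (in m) 1.19e+10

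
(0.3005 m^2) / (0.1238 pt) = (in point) 1.95e+07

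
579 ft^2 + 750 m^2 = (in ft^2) 8652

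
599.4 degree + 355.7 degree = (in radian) 16.67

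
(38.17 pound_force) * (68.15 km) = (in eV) 7.222e+25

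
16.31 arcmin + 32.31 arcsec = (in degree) 0.2808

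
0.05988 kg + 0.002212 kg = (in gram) 62.09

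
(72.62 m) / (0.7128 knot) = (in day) 0.002292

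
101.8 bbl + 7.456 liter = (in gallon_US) 4278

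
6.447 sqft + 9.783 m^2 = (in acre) 0.002565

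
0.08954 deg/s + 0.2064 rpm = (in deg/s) 1.328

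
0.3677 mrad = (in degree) 0.02107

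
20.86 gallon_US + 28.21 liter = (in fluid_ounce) 3624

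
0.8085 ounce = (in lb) 0.05053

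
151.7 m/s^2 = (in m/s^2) 151.7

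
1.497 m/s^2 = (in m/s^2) 1.497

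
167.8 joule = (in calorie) 40.11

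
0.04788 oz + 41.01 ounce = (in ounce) 41.06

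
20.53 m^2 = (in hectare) 0.002053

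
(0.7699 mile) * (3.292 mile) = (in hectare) 656.4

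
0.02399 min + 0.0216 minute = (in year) 8.674e-08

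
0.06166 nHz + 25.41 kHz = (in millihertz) 2.541e+07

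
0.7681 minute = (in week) 7.62e-05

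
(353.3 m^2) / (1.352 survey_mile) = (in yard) 0.1776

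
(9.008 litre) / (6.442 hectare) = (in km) 1.398e-10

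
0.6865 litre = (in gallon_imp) 0.151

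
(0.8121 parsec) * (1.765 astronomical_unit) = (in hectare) 6.617e+23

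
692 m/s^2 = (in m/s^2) 692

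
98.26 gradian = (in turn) 0.2457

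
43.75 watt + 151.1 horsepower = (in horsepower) 151.2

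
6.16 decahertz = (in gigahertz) 6.16e-08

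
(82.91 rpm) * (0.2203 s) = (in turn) 0.3044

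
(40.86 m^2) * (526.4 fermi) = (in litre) 2.151e-08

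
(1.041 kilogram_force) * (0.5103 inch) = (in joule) 0.1323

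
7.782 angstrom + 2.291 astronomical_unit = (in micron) 3.427e+17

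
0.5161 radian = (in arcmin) 1774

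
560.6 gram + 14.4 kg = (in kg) 14.96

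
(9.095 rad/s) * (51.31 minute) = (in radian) 2.8e+04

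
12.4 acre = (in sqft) 5.401e+05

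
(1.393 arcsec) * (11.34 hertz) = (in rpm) 0.0007313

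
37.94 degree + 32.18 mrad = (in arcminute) 2387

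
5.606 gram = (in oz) 0.1977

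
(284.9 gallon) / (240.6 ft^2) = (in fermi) 4.825e+13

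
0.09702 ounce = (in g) 2.75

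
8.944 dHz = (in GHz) 8.944e-10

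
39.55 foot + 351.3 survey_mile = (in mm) 5.654e+08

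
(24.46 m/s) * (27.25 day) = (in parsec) 1.866e-09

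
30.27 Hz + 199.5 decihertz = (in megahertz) 5.022e-05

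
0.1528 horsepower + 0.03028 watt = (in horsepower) 0.1528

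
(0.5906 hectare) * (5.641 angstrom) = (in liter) 0.003332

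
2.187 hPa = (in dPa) 2187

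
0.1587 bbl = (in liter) 25.23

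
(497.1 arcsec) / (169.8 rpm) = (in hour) 3.765e-08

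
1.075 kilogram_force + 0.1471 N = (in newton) 10.69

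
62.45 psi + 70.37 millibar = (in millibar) 4376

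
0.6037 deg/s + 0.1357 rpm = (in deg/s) 1.418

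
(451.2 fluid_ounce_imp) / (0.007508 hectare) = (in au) 1.141e-15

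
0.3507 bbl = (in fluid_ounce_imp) 1962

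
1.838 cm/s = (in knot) 0.03573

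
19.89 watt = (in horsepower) 0.02667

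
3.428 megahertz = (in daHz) 3.428e+05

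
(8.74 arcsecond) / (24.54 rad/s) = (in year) 5.475e-14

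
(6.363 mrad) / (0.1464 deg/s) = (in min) 0.0415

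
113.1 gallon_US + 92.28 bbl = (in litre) 1.51e+04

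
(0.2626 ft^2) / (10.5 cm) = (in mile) 0.0001444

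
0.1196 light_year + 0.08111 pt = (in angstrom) 1.132e+25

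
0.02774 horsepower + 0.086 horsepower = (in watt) 84.82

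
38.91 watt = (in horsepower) 0.05218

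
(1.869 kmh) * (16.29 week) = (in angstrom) 5.115e+16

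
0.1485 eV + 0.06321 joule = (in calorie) 0.01511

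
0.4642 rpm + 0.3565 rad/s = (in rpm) 3.869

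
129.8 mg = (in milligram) 129.8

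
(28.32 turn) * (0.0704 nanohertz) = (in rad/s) 1.253e-08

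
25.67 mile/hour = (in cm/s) 1148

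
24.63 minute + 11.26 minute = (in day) 0.02492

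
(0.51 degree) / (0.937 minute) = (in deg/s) 0.009072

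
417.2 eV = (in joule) 6.684e-17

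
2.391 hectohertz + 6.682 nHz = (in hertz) 239.1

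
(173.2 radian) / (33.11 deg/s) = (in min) 4.995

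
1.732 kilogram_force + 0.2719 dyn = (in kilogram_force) 1.732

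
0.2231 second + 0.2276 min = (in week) 2.295e-05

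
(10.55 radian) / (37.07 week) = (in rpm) 4.494e-06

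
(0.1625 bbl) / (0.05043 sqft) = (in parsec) 1.787e-16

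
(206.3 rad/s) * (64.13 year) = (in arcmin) 1.434e+15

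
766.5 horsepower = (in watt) 5.716e+05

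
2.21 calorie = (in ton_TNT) 2.21e-09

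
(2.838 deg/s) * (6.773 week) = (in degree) 1.163e+07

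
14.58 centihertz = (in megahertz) 1.458e-07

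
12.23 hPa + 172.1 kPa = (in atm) 1.711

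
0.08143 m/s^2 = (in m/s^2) 0.08143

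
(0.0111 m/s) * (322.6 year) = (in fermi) 1.129e+23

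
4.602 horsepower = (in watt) 3432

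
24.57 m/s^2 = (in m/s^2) 24.57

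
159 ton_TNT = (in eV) 4.152e+30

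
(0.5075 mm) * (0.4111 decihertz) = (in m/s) 2.086e-05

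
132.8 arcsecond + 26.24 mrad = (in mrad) 26.88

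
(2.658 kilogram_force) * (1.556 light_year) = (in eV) 2.395e+36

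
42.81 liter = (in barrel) 0.2693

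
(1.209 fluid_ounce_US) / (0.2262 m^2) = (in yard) 0.0001729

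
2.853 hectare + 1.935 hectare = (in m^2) 4.788e+04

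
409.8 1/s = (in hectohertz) 4.098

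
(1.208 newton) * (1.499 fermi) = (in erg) 1.811e-08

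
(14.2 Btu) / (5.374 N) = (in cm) 2.788e+05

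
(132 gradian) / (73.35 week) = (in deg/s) 2.678e-06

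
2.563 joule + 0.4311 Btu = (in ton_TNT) 1.093e-07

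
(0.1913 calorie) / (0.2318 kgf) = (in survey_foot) 1.155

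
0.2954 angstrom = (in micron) 2.954e-05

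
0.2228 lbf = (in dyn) 9.911e+04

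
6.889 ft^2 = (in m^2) 0.64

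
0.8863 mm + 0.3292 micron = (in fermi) 8.866e+11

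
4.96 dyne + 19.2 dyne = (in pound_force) 5.431e-05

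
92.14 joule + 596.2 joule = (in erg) 6.883e+09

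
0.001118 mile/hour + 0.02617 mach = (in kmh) 32.08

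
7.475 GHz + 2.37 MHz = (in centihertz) 7.477e+11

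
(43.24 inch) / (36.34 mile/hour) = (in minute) 0.001127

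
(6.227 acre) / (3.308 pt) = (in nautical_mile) 1.166e+04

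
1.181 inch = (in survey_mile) 1.864e-05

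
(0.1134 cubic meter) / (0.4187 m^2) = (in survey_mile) 0.0001683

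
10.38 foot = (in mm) 3164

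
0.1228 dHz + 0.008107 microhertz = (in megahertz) 1.228e-08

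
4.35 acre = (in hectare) 1.76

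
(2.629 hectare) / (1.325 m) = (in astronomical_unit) 1.326e-07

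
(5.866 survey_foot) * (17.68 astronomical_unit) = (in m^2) 4.729e+12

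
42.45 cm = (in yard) 0.4642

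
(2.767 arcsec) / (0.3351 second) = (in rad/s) 4.003e-05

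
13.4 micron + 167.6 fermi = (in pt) 0.03798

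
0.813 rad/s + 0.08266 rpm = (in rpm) 7.846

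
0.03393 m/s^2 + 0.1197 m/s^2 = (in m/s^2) 0.1536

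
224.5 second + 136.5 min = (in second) 8414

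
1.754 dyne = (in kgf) 1.789e-06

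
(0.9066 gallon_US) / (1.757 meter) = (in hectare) 1.953e-07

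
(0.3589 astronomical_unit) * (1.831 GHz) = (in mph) 2.199e+20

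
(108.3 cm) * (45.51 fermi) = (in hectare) 4.929e-18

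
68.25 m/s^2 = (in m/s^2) 68.25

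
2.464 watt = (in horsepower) 0.003304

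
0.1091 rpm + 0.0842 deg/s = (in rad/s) 0.01289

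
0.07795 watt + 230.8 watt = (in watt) 230.9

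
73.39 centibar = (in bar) 0.7339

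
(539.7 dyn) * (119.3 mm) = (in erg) 6439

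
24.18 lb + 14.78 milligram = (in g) 1.097e+04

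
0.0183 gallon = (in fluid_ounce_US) 2.342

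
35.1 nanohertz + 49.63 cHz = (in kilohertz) 0.0004963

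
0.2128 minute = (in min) 0.2128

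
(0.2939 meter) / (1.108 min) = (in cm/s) 0.4421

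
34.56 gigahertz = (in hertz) 3.456e+10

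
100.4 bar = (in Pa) 1.004e+07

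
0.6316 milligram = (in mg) 0.6316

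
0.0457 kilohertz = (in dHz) 457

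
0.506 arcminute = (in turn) 2.343e-05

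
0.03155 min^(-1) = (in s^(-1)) 0.0005258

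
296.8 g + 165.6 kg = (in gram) 1.659e+05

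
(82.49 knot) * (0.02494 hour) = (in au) 2.547e-08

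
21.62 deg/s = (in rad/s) 0.3773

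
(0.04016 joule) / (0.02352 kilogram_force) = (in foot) 0.5712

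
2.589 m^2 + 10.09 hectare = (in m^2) 1.009e+05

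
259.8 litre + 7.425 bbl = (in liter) 1440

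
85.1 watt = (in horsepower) 0.1141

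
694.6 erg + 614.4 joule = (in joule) 614.4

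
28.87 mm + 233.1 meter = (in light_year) 2.464e-14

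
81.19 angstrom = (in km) 8.119e-12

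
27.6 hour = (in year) 0.003151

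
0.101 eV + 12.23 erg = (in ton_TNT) 2.923e-16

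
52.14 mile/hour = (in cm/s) 2331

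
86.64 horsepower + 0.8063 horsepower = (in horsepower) 87.45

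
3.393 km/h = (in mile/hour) 2.108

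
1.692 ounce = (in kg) 0.04797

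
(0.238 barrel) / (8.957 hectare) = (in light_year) 4.465e-23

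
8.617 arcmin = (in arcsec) 517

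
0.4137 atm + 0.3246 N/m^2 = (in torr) 314.4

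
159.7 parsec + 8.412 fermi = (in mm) 4.928e+21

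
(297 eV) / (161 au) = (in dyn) 1.976e-25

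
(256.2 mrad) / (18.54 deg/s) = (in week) 1.309e-06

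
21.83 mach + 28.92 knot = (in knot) 1.448e+04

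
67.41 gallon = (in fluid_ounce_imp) 8981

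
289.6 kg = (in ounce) 1.022e+04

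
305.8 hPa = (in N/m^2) 3.058e+04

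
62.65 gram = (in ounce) 2.21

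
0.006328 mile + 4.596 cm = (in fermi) 1.023e+16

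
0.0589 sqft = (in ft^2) 0.0589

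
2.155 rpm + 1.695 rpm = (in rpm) 3.85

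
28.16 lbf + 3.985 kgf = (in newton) 164.3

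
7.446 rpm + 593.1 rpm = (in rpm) 600.5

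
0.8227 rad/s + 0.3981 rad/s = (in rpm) 11.66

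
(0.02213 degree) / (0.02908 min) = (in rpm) 0.002114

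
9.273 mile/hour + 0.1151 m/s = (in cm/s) 426.1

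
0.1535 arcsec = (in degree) 4.264e-05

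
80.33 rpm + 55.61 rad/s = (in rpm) 611.4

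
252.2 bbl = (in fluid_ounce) 1.356e+06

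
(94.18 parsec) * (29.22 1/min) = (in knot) 2.751e+18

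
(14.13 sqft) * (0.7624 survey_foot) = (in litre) 305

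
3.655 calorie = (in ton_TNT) 3.655e-09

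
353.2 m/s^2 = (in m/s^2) 353.2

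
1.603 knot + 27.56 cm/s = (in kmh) 3.961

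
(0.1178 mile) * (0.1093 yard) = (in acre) 0.004682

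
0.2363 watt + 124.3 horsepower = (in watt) 9.269e+04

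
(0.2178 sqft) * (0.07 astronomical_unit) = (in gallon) 5.598e+10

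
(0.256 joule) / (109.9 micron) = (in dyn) 2.329e+08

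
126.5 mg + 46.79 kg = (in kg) 46.79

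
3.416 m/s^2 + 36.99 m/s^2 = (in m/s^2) 40.41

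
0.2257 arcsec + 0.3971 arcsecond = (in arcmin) 0.01038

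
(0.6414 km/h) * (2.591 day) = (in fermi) 3.988e+19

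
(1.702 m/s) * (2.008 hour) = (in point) 3.488e+07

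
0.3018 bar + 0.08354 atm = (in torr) 289.9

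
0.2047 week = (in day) 1.433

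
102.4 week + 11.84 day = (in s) 6.295e+07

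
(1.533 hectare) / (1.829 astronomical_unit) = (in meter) 5.603e-08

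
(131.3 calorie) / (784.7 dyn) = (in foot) 2.297e+05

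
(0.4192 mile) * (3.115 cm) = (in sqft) 226.2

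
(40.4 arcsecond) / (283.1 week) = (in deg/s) 6.554e-11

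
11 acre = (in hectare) 4.452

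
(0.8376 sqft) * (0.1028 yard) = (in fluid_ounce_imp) 257.4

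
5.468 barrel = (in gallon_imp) 191.2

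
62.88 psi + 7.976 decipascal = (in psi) 62.88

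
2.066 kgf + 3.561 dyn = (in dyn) 2.026e+06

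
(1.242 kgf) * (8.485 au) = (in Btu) 1.465e+10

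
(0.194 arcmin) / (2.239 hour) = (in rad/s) 7.001e-09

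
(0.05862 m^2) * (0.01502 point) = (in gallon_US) 8.205e-05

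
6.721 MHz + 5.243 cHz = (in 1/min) 4.033e+08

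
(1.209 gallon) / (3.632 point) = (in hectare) 0.0003572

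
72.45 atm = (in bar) 73.41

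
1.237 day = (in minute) 1781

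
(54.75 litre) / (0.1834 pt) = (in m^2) 846.2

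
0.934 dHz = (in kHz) 9.34e-05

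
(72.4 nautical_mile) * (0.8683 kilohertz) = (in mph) 2.604e+08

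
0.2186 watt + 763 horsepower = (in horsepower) 763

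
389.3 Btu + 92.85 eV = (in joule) 4.107e+05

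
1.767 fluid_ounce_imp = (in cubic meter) 5.021e-05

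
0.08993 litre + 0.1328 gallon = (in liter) 0.5926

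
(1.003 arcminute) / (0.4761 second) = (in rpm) 0.005852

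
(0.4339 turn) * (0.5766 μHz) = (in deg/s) 9.007e-05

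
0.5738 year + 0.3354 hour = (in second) 1.81e+07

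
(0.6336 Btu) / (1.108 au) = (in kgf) 4.112e-10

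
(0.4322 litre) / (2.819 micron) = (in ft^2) 1650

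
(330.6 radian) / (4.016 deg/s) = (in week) 0.007799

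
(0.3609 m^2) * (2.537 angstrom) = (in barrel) 5.759e-10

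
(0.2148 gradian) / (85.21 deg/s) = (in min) 3.781e-05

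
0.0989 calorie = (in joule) 0.4138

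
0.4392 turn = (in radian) 2.76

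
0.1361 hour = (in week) 0.0008101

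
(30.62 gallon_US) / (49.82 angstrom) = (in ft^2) 2.504e+08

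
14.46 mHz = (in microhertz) 1.446e+04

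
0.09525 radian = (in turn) 0.01516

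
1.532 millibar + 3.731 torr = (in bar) 0.006506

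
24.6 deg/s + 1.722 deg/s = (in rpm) 4.387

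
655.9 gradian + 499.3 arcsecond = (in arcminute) 3.543e+04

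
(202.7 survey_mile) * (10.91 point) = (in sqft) 1.351e+04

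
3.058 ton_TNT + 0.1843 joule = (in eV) 7.986e+28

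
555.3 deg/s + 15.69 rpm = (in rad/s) 11.33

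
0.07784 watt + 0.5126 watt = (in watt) 0.5904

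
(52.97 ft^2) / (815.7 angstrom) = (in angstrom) 6.033e+17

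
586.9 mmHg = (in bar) 0.7825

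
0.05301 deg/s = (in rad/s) 0.0009252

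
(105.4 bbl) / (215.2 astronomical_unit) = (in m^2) 5.205e-13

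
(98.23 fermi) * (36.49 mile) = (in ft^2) 6.209e-08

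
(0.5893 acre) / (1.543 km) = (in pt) 4381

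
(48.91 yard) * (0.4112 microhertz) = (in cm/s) 0.001839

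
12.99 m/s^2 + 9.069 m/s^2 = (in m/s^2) 22.06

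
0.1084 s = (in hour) 3.011e-05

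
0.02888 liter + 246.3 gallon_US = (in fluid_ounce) 3.153e+04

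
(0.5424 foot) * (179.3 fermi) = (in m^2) 2.964e-14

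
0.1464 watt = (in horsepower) 0.0001963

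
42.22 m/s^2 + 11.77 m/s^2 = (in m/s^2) 53.99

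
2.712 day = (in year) 0.00743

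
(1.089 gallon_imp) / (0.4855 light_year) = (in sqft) 1.16e-17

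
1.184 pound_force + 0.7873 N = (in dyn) 6.054e+05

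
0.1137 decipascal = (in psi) 1.649e-06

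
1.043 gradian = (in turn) 0.002608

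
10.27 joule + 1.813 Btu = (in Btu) 1.823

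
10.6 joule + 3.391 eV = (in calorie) 2.533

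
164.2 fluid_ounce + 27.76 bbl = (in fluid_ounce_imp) 1.555e+05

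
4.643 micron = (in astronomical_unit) 3.104e-17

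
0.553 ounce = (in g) 15.68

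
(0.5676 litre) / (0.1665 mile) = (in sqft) 2.28e-05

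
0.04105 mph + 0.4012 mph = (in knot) 0.3843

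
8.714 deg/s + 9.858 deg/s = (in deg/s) 18.57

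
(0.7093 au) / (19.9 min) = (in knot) 1.727e+08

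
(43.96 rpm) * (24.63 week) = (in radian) 6.857e+07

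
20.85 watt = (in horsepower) 0.02796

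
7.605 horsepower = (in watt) 5671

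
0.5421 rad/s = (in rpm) 5.177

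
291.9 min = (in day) 0.2027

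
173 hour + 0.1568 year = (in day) 64.44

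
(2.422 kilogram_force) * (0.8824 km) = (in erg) 2.096e+11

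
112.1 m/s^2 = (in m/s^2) 112.1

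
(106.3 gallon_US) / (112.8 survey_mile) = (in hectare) 2.217e-10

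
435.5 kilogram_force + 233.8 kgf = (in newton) 6564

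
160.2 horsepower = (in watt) 1.195e+05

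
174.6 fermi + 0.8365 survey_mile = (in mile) 0.8365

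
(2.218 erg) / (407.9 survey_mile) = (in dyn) 3.379e-08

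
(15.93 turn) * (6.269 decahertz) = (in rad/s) 6275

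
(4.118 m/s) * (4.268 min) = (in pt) 2.989e+06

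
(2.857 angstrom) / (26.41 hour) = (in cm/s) 3.005e-13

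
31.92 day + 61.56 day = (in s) 8.077e+06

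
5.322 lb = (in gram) 2414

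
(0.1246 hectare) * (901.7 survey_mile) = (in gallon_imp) 3.977e+11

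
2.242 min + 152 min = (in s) 9255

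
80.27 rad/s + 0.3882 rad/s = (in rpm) 770.2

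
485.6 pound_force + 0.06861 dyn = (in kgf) 220.3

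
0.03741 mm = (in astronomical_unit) 2.501e-16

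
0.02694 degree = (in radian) 0.0004702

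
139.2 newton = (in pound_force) 31.29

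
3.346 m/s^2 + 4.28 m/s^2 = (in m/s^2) 7.626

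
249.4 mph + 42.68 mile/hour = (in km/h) 470.1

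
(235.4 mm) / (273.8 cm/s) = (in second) 0.08598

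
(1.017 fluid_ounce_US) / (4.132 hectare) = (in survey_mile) 4.523e-13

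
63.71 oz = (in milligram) 1.806e+06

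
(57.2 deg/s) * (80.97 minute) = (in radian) 4850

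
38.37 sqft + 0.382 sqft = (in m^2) 3.6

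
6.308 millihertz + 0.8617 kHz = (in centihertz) 8.617e+04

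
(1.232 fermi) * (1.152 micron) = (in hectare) 1.419e-25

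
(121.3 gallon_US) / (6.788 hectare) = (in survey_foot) 2.219e-05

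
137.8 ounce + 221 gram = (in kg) 4.128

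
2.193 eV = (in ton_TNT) 8.398e-29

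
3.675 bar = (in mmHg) 2756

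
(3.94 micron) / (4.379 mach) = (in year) 8.379e-17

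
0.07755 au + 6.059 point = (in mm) 1.16e+13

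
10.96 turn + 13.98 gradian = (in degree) 3958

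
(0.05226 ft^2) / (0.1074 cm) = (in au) 3.022e-11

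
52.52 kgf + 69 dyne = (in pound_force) 115.8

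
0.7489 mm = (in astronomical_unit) 5.006e-15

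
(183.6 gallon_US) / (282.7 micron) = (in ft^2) 2.646e+04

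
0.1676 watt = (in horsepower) 0.0002248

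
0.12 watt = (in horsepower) 0.0001609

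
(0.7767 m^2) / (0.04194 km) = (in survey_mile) 1.151e-05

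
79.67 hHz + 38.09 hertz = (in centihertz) 8.005e+05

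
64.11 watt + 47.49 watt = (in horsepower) 0.1497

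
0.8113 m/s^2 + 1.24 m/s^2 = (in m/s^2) 2.051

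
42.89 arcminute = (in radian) 0.01248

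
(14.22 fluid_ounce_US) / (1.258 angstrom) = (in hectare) 334.3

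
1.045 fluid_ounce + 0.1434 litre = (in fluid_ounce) 5.894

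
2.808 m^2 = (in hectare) 0.0002808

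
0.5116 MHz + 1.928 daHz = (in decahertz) 5.116e+04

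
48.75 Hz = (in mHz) 4.875e+04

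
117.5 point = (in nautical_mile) 2.238e-05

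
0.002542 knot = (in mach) 3.841e-06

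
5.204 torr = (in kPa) 0.6938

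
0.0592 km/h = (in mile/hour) 0.03679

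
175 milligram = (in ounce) 0.006173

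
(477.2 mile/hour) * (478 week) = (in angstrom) 6.167e+20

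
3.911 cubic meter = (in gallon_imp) 860.3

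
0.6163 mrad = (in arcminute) 2.119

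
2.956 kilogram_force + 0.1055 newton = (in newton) 29.09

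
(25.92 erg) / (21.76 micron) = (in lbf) 0.02678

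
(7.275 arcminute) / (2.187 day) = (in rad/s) 1.12e-08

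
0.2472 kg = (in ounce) 8.72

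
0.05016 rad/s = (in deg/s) 2.874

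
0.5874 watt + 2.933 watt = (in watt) 3.52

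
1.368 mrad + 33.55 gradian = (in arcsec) 1.09e+05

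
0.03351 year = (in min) 1.761e+04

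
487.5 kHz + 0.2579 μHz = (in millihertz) 4.875e+08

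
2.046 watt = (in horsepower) 0.002744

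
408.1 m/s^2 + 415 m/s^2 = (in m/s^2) 823.1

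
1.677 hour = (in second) 6037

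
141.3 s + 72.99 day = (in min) 1.051e+05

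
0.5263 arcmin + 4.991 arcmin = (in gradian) 0.1022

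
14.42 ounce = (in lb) 0.9012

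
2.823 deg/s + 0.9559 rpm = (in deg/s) 8.558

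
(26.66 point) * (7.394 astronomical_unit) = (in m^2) 1.04e+10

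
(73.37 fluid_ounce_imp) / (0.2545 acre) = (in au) 1.353e-17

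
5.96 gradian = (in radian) 0.09362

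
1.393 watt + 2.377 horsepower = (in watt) 1774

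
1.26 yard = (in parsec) 3.734e-17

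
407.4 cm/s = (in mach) 0.01196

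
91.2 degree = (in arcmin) 5472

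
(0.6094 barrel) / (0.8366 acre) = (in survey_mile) 1.778e-08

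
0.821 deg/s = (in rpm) 0.1368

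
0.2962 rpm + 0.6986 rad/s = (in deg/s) 41.8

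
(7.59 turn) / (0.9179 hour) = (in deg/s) 0.8269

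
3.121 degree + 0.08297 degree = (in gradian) 3.56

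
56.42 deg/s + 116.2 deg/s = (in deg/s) 172.6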